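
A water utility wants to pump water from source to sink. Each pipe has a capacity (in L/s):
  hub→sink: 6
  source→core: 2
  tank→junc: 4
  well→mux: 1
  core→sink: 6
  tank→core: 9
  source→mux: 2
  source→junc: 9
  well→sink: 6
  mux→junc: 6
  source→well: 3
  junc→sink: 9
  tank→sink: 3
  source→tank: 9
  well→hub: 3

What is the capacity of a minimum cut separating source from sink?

Max flow = 21 (via 5 augmenting paths).
In the residual at optimum, the set reachable from source is {core, junc, mux, source, tank}.
Cut edges: source→well (cap 3), tank→sink (cap 3), junc→sink (cap 9), core→sink (cap 6). Sum = 21.

21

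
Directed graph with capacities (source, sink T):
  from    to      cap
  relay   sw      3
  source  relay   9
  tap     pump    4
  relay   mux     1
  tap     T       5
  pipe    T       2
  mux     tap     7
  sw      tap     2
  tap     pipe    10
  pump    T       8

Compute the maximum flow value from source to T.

3

Augment source->relay->sw->tap->T: bottleneck 2. Total 2.
Augment source->relay->mux->tap->T: bottleneck 1. Total 3.
No augmenting path remains in the residual graph.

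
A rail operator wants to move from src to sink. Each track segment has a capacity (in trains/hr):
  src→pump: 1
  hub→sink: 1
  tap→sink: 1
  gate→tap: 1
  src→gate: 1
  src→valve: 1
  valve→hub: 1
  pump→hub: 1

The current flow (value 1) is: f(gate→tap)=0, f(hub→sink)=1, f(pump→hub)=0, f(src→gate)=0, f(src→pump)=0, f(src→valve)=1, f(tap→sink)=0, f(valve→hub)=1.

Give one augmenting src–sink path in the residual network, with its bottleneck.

src→gate→tap→sink, bottleneck 1

Residual along src→gate→tap→sink: src→gate: 1, gate→tap: 1, tap→sink: 1.
Bottleneck = min = 1.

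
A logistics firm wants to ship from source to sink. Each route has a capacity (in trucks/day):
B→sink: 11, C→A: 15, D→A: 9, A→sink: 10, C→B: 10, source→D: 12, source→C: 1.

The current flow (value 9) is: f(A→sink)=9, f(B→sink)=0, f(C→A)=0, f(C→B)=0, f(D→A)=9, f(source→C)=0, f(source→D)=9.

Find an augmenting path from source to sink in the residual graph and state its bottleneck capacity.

Residual along source→C→A→sink: source→C: 1, C→A: 15, A→sink: 1.
Bottleneck = min = 1.

source→C→A→sink, bottleneck 1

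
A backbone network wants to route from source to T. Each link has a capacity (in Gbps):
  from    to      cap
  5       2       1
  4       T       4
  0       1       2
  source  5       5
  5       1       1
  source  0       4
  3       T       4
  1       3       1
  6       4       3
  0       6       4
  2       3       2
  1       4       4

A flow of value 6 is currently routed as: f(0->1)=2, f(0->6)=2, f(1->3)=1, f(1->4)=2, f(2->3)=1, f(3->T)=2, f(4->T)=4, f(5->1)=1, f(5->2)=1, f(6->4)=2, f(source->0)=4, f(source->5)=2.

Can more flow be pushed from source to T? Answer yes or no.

No

Residual reachable from source: {5, source}; T is not reachable.
Saturated cut: source->0, 5->2, 5->1 with total capacity 6 = current flow value. Flow is maximum.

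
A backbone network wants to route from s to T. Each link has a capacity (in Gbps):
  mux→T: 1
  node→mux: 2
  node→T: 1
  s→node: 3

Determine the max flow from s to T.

2

Augment s→node→T: bottleneck 1. Total 1.
Augment s→node→mux→T: bottleneck 1. Total 2.
No augmenting path remains in the residual graph.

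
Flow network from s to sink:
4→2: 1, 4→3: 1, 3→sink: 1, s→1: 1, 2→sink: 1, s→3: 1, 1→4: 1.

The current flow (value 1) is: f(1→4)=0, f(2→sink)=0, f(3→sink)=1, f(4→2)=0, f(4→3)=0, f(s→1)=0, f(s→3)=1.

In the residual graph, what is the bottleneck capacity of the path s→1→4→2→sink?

Residual capacities along the path: s→1: 1, 1→4: 1, 4→2: 1, 2→sink: 1.
Minimum is 1.

1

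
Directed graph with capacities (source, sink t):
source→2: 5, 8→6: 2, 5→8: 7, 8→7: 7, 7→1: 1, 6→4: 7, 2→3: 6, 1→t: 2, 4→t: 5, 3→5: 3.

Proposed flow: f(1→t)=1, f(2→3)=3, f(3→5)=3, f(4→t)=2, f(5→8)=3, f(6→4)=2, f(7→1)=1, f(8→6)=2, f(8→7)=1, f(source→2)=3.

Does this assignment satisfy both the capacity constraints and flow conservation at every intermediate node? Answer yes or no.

Every edge has 0 ≤ f(e) ≤ cap(e).
At each intermediate node, inflow equals outflow.

Yes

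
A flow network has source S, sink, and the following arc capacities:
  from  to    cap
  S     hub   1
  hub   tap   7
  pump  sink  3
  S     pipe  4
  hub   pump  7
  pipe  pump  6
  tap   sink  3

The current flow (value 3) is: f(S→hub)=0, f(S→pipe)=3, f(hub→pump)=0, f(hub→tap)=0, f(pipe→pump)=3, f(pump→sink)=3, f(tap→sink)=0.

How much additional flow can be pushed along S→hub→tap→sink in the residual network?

Residual capacities along the path: S→hub: 1, hub→tap: 7, tap→sink: 3.
Minimum is 1.

1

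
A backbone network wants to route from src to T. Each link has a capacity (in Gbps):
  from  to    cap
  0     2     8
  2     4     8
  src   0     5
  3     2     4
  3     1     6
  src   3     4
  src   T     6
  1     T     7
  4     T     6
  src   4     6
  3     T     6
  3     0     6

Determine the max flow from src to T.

16

Augment src→T: bottleneck 6. Total 6.
Augment src→3→T: bottleneck 4. Total 10.
Augment src→4→T: bottleneck 6. Total 16.
No augmenting path remains in the residual graph.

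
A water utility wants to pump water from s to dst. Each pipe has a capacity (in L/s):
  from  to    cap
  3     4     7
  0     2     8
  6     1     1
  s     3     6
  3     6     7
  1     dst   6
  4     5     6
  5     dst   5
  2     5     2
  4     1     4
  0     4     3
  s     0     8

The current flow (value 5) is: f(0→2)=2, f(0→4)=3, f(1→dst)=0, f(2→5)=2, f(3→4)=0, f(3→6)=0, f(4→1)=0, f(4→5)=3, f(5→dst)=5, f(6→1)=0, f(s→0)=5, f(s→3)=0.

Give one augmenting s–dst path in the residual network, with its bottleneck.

Residual along s→3→4→1→dst: s→3: 6, 3→4: 7, 4→1: 4, 1→dst: 6.
Bottleneck = min = 4.

s→3→4→1→dst, bottleneck 4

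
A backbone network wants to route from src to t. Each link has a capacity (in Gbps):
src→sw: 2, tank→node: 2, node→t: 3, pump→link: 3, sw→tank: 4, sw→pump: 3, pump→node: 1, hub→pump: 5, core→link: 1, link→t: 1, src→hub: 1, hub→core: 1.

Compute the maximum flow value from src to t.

3

Augment src→hub→core→link→t: bottleneck 1. Total 1.
Augment src→sw→pump→node→t: bottleneck 1. Total 2.
Augment src→sw→tank→node→t: bottleneck 1. Total 3.
No augmenting path remains in the residual graph.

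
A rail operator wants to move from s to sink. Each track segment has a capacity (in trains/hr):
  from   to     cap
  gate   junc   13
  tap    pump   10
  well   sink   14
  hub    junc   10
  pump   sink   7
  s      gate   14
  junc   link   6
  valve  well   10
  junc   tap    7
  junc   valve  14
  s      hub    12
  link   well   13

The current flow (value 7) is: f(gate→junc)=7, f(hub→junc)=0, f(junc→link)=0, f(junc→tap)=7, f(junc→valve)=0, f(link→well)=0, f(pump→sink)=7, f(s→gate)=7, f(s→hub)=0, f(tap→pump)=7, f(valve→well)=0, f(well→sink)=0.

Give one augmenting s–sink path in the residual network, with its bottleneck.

s→gate→junc→link→well→sink, bottleneck 6

Residual along s→gate→junc→link→well→sink: s→gate: 7, gate→junc: 6, junc→link: 6, link→well: 13, well→sink: 14.
Bottleneck = min = 6.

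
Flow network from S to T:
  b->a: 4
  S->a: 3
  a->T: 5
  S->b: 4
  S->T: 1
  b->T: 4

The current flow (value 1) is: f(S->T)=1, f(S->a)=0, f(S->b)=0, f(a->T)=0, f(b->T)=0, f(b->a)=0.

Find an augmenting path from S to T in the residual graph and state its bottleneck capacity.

S->b->T, bottleneck 4

Residual along S->b->T: S->b: 4, b->T: 4.
Bottleneck = min = 4.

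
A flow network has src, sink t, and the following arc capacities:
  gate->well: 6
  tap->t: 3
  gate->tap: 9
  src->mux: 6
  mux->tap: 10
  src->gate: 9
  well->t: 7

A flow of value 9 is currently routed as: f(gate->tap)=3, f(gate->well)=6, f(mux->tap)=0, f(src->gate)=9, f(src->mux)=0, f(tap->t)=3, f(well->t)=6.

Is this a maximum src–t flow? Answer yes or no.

Residual reachable from src: {gate, mux, src, tap}; t is not reachable.
Saturated cut: gate->well, tap->t with total capacity 9 = current flow value. Flow is maximum.

Yes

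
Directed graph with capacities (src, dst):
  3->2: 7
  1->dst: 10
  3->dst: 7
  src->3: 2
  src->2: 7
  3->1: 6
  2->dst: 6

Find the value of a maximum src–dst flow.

8

Augment src->3->dst: bottleneck 2. Total 2.
Augment src->2->dst: bottleneck 6. Total 8.
No augmenting path remains in the residual graph.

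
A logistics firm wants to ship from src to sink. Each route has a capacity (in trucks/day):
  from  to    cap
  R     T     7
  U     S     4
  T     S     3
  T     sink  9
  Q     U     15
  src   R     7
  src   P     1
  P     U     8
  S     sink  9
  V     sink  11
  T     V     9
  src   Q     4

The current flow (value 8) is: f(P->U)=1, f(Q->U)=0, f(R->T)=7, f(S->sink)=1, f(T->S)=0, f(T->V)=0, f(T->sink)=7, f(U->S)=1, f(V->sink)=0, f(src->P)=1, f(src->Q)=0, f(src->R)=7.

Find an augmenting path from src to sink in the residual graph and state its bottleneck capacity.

Residual along src->Q->U->S->sink: src->Q: 4, Q->U: 15, U->S: 3, S->sink: 8.
Bottleneck = min = 3.

src->Q->U->S->sink, bottleneck 3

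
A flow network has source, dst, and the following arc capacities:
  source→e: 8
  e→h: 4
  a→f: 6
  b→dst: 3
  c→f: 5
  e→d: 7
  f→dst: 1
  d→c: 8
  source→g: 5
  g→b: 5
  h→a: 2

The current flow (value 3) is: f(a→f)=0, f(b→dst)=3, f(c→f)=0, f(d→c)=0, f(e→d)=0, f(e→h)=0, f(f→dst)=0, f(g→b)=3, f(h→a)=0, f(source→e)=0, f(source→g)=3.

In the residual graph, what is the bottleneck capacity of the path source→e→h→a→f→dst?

1

Residual capacities along the path: source→e: 8, e→h: 4, h→a: 2, a→f: 6, f→dst: 1.
Minimum is 1.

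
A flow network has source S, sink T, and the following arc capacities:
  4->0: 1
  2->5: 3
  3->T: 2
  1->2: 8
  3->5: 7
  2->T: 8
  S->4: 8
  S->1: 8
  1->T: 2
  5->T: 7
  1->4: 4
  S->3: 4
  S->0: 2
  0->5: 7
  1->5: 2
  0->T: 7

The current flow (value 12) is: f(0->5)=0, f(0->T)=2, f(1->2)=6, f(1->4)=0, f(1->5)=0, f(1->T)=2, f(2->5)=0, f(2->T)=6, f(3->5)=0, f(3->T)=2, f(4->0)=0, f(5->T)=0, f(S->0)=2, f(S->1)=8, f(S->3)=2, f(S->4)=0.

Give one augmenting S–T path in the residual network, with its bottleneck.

Residual along S->4->0->T: S->4: 8, 4->0: 1, 0->T: 5.
Bottleneck = min = 1.

S->4->0->T, bottleneck 1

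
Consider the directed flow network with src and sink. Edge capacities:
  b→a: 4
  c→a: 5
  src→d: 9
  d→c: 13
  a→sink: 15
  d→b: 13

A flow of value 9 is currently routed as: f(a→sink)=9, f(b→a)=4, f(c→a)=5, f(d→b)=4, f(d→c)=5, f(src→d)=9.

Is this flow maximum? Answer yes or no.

Yes

Residual reachable from src: {src}; sink is not reachable.
Saturated cut: src→d with total capacity 9 = current flow value. Flow is maximum.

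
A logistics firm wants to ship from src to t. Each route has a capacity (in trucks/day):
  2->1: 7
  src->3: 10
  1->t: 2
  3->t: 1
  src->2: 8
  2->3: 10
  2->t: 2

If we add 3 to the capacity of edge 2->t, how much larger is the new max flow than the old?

3

Original max flow = 5.
After raising cap(2->t), augmenting paths through that edge carry 3 more units.
New max flow = 8. Increase = 3.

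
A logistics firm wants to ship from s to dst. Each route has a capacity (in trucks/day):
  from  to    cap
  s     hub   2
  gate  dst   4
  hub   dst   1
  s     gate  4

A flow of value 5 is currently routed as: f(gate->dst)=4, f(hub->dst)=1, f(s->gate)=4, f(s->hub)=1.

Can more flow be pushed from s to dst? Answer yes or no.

Residual reachable from s: {hub, s}; dst is not reachable.
Saturated cut: s->gate, hub->dst with total capacity 5 = current flow value. Flow is maximum.

No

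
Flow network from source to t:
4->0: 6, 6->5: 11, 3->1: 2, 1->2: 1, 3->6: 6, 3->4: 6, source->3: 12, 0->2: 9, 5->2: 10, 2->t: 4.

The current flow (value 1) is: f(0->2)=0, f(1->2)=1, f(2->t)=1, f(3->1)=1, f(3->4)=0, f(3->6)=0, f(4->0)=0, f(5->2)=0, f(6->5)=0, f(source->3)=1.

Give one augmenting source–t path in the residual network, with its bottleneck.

source->3->6->5->2->t, bottleneck 3

Residual along source->3->6->5->2->t: source->3: 11, 3->6: 6, 6->5: 11, 5->2: 10, 2->t: 3.
Bottleneck = min = 3.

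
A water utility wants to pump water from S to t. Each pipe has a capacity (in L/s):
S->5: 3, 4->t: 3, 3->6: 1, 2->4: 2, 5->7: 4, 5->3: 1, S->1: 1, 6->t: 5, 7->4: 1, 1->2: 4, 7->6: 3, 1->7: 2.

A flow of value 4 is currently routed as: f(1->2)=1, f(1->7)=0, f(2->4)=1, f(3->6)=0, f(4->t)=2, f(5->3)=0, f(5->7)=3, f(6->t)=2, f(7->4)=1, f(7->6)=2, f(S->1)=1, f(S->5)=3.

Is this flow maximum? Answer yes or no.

Yes

Residual reachable from S: {S}; t is not reachable.
Saturated cut: S->1, S->5 with total capacity 4 = current flow value. Flow is maximum.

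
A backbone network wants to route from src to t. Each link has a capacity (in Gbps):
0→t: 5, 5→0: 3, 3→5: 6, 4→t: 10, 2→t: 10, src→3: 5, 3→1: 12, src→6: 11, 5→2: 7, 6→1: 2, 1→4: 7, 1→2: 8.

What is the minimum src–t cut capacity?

Max flow = 7 (via 2 augmenting paths).
In the residual at optimum, the set reachable from src is {6, src}.
Cut edges: src→3 (cap 5), 6→1 (cap 2). Sum = 7.

7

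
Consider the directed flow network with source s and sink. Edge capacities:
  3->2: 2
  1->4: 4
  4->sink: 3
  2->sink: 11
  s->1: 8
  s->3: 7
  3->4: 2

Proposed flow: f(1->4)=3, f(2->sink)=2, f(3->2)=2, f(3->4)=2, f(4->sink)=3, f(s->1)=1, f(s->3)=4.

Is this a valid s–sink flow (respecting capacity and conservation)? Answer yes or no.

No

Conservation fails at 1: inflow 1 ≠ outflow 3.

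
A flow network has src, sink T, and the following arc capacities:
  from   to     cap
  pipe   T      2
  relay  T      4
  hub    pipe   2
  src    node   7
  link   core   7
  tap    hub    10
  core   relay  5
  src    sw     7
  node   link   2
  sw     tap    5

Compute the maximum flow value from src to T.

4

Augment src->node->link->core->relay->T: bottleneck 2. Total 2.
Augment src->sw->tap->hub->pipe->T: bottleneck 2. Total 4.
No augmenting path remains in the residual graph.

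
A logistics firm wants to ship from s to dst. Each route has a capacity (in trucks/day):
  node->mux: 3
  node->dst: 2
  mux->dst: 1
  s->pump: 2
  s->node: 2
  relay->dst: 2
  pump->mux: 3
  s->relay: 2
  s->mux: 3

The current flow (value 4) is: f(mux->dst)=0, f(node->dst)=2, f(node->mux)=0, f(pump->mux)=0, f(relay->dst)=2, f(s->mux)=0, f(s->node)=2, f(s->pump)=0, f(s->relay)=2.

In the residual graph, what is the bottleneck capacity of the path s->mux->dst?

1

Residual capacities along the path: s->mux: 3, mux->dst: 1.
Minimum is 1.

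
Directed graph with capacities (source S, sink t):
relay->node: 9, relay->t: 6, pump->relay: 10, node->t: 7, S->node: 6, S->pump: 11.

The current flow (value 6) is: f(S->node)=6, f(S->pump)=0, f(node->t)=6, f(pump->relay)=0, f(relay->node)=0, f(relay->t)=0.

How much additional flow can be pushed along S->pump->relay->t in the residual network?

Residual capacities along the path: S->pump: 11, pump->relay: 10, relay->t: 6.
Minimum is 6.

6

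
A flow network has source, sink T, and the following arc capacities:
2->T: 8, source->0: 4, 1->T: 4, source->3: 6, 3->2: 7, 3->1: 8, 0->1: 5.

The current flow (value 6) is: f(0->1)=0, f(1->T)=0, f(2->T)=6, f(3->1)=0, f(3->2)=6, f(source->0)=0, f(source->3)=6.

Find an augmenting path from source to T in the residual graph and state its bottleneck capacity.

source->0->1->T, bottleneck 4

Residual along source->0->1->T: source->0: 4, 0->1: 5, 1->T: 4.
Bottleneck = min = 4.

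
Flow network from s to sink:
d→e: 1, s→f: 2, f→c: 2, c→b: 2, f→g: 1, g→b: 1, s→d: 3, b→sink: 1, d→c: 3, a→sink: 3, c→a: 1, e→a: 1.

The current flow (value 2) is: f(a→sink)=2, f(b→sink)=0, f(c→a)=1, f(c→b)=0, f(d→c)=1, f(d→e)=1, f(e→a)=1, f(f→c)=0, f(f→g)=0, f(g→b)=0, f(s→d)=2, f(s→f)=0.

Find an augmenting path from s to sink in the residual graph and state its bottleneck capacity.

Residual along s→d→c→b→sink: s→d: 1, d→c: 2, c→b: 2, b→sink: 1.
Bottleneck = min = 1.

s→d→c→b→sink, bottleneck 1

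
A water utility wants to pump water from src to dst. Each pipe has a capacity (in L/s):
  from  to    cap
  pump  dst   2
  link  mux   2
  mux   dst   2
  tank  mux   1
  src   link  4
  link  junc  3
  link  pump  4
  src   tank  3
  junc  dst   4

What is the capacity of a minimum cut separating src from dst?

Max flow = 5 (via 3 augmenting paths).
In the residual at optimum, the set reachable from src is {src, tank}.
Cut edges: src→link (cap 4), tank→mux (cap 1). Sum = 5.

5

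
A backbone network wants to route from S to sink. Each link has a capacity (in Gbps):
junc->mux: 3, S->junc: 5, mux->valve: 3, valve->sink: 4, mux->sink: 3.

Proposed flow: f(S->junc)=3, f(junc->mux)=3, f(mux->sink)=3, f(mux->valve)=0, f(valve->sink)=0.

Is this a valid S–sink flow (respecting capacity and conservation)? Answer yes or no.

Yes

Every edge has 0 ≤ f(e) ≤ cap(e).
At each intermediate node, inflow equals outflow.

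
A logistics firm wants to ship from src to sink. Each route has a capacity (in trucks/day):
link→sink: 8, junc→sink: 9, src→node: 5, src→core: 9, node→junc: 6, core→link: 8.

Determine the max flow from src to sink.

13

Augment src→node→junc→sink: bottleneck 5. Total 5.
Augment src→core→link→sink: bottleneck 8. Total 13.
No augmenting path remains in the residual graph.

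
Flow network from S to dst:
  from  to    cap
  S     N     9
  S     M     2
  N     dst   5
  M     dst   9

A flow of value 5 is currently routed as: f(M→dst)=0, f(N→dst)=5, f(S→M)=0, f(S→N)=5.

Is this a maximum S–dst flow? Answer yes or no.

Residual path S→M→dst has bottleneck 2 > 0.
Pushing 2 along it raises the flow to 7, so the given flow is not maximum.

No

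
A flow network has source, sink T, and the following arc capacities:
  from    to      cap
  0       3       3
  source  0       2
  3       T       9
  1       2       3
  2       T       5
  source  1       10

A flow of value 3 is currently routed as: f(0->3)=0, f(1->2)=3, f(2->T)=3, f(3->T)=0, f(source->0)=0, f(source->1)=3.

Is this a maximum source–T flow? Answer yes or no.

No

Residual path source->0->3->T has bottleneck 2 > 0.
Pushing 2 along it raises the flow to 5, so the given flow is not maximum.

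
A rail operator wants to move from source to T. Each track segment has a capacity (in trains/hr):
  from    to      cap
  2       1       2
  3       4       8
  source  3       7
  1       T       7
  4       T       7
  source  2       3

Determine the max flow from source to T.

9

Augment source->3->4->T: bottleneck 7. Total 7.
Augment source->2->1->T: bottleneck 2. Total 9.
No augmenting path remains in the residual graph.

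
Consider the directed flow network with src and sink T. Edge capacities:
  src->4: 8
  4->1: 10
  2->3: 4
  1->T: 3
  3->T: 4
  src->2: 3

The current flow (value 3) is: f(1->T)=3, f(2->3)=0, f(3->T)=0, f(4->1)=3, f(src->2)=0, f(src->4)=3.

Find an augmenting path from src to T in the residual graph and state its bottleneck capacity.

Residual along src->2->3->T: src->2: 3, 2->3: 4, 3->T: 4.
Bottleneck = min = 3.

src->2->3->T, bottleneck 3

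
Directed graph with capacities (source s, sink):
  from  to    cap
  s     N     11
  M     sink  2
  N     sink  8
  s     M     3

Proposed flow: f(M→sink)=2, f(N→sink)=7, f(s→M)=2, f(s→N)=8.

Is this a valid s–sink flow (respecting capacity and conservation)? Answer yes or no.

No

Conservation fails at N: inflow 8 ≠ outflow 7.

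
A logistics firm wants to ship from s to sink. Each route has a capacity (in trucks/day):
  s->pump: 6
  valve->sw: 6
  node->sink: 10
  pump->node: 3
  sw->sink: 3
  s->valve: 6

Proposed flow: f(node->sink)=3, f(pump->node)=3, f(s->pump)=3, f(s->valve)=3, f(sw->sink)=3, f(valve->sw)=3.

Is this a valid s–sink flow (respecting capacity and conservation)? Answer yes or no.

Every edge has 0 ≤ f(e) ≤ cap(e).
At each intermediate node, inflow equals outflow.

Yes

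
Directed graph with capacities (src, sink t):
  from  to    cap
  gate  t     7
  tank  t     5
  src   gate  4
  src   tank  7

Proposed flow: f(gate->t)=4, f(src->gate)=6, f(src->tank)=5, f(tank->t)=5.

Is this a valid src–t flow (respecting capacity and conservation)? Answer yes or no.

Capacity violated on src->gate: flow 6 > capacity 4.

No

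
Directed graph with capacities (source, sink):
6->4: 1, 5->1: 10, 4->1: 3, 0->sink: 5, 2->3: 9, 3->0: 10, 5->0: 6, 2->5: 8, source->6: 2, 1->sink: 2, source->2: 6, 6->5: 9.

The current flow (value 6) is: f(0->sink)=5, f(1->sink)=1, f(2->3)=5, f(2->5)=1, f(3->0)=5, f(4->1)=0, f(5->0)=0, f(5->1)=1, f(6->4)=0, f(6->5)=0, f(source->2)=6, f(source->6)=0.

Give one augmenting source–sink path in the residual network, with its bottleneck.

Residual along source->6->5->1->sink: source->6: 2, 6->5: 9, 5->1: 9, 1->sink: 1.
Bottleneck = min = 1.

source->6->5->1->sink, bottleneck 1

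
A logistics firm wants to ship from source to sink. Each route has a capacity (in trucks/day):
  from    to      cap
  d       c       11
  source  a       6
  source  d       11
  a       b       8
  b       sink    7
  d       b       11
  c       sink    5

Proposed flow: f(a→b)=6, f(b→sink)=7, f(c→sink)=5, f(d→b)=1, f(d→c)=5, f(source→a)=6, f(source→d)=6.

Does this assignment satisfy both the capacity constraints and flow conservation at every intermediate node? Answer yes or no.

Yes

Every edge has 0 ≤ f(e) ≤ cap(e).
At each intermediate node, inflow equals outflow.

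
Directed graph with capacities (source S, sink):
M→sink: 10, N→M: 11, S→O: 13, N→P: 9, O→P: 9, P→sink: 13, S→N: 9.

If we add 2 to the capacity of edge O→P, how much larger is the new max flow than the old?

Original max flow = 18.
After raising cap(O→P), augmenting paths through that edge carry 2 more units.
New max flow = 20. Increase = 2.

2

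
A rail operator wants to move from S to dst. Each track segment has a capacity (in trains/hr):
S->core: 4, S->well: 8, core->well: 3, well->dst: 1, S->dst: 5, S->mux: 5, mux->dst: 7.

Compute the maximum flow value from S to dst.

Augment S->dst: bottleneck 5. Total 5.
Augment S->mux->dst: bottleneck 5. Total 10.
Augment S->well->dst: bottleneck 1. Total 11.
No augmenting path remains in the residual graph.

11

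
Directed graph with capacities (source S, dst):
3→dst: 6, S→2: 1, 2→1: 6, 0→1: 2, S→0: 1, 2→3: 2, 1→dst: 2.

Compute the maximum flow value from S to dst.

2

Augment S→0→1→dst: bottleneck 1. Total 1.
Augment S→2→1→dst: bottleneck 1. Total 2.
No augmenting path remains in the residual graph.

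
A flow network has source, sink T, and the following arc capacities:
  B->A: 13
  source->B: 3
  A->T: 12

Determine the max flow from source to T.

Augment source->B->A->T: bottleneck 3. Total 3.
No augmenting path remains in the residual graph.

3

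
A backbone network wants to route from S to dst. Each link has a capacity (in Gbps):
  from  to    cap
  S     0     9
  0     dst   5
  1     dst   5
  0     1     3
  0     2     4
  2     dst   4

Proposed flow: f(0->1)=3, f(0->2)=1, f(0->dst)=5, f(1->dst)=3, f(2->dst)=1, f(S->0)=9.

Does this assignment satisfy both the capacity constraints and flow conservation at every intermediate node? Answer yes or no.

Yes

Every edge has 0 ≤ f(e) ≤ cap(e).
At each intermediate node, inflow equals outflow.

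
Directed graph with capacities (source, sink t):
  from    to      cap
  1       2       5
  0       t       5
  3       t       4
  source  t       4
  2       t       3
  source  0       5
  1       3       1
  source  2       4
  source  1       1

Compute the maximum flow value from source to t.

13

Augment source->t: bottleneck 4. Total 4.
Augment source->0->t: bottleneck 5. Total 9.
Augment source->2->t: bottleneck 3. Total 12.
Augment source->1->3->t: bottleneck 1. Total 13.
No augmenting path remains in the residual graph.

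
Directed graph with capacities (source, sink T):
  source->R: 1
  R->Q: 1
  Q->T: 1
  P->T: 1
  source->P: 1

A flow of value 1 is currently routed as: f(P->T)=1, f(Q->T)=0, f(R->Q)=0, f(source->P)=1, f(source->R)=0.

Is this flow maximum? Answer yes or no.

Residual path source->R->Q->T has bottleneck 1 > 0.
Pushing 1 along it raises the flow to 2, so the given flow is not maximum.

No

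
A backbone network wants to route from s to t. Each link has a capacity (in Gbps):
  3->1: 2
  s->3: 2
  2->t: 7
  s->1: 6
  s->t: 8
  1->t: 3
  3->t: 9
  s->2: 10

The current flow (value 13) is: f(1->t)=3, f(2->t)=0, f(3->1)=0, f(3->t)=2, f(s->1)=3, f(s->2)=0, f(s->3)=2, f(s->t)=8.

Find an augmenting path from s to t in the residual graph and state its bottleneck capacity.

Residual along s->2->t: s->2: 10, 2->t: 7.
Bottleneck = min = 7.

s->2->t, bottleneck 7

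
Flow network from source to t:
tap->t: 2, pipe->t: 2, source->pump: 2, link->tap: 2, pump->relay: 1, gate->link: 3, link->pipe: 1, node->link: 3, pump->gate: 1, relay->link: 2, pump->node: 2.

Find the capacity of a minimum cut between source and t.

2

Max flow = 2 (via 2 augmenting paths).
In the residual at optimum, the set reachable from source is {source}.
Cut edges: source->pump (cap 2). Sum = 2.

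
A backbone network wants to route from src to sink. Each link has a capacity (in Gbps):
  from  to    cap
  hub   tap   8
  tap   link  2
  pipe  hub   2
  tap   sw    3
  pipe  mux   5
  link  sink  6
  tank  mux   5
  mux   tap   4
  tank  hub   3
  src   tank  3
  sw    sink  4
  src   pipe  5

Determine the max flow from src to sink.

Augment src→pipe→mux→tap→sw→sink: bottleneck 3. Total 3.
Augment src→pipe→mux→tap→link→sink: bottleneck 1. Total 4.
Augment src→pipe→hub→tap→link→sink: bottleneck 1. Total 5.
No augmenting path remains in the residual graph.

5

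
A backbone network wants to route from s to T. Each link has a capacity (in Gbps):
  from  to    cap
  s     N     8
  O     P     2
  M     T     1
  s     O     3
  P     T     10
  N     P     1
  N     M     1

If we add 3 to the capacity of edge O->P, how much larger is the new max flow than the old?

Original max flow = 4.
After raising cap(O->P), augmenting paths through that edge carry 1 more unit.
New max flow = 5. Increase = 1.

1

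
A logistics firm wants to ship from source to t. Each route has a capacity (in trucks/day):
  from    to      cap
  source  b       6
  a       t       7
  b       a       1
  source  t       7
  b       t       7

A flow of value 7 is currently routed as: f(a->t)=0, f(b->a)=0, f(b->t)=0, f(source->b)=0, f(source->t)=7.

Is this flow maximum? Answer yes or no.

No

Residual path source->b->t has bottleneck 6 > 0.
Pushing 6 along it raises the flow to 13, so the given flow is not maximum.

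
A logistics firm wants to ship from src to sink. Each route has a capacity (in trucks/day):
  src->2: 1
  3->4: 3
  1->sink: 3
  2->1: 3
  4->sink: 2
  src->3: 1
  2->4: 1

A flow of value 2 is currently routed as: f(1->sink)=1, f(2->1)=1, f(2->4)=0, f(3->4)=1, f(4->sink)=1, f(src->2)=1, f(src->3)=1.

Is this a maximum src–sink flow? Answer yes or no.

Residual reachable from src: {src}; sink is not reachable.
Saturated cut: src->2, src->3 with total capacity 2 = current flow value. Flow is maximum.

Yes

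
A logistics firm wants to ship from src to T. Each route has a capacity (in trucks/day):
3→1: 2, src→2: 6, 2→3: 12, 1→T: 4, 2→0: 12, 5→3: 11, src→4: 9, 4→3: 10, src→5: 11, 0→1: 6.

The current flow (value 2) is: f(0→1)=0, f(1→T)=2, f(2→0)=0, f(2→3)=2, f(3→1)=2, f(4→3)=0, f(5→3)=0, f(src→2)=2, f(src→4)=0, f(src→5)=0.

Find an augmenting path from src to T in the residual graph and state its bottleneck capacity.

src→2→0→1→T, bottleneck 2

Residual along src→2→0→1→T: src→2: 4, 2→0: 12, 0→1: 6, 1→T: 2.
Bottleneck = min = 2.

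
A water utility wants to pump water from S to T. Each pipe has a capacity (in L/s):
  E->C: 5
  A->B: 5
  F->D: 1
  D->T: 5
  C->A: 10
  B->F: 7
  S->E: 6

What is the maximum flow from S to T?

1

Augment S->E->C->A->B->F->D->T: bottleneck 1. Total 1.
No augmenting path remains in the residual graph.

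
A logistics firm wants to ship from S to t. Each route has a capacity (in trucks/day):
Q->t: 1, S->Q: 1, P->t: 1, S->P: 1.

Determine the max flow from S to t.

2

Augment S->P->t: bottleneck 1. Total 1.
Augment S->Q->t: bottleneck 1. Total 2.
No augmenting path remains in the residual graph.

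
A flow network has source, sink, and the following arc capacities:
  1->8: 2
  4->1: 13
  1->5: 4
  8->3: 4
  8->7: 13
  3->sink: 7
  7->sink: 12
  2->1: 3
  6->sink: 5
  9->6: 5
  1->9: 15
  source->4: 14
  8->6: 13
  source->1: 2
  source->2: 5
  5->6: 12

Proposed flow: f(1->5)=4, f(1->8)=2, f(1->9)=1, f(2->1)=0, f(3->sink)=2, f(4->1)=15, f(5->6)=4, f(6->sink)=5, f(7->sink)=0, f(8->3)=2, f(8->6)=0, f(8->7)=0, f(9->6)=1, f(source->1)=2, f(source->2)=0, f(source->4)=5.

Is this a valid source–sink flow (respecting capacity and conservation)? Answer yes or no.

No

Capacity violated on 4->1: flow 15 > capacity 13.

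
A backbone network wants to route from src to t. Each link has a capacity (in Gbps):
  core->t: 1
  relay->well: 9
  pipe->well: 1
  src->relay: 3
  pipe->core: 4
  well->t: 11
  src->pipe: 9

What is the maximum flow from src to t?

5

Augment src->pipe->core->t: bottleneck 1. Total 1.
Augment src->pipe->well->t: bottleneck 1. Total 2.
Augment src->relay->well->t: bottleneck 3. Total 5.
No augmenting path remains in the residual graph.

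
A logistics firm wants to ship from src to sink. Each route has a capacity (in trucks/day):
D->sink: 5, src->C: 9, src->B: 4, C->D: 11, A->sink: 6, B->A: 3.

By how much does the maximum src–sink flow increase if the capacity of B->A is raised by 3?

1

Original max flow = 8.
After raising cap(B->A), augmenting paths through that edge carry 1 more unit.
New max flow = 9. Increase = 1.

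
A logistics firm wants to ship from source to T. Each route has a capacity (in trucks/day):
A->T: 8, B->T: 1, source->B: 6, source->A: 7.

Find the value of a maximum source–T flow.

8

Augment source->A->T: bottleneck 7. Total 7.
Augment source->B->T: bottleneck 1. Total 8.
No augmenting path remains in the residual graph.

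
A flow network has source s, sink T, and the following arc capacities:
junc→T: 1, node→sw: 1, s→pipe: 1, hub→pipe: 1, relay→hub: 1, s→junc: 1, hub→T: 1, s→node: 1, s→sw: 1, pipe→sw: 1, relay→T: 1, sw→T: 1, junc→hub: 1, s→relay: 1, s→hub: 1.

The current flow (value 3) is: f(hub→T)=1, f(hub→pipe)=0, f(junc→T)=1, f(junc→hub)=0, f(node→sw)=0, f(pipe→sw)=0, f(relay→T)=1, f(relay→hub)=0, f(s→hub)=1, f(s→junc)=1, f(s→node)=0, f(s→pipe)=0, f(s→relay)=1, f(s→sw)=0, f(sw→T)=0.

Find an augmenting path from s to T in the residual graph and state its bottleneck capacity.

Residual along s→sw→T: s→sw: 1, sw→T: 1.
Bottleneck = min = 1.

s→sw→T, bottleneck 1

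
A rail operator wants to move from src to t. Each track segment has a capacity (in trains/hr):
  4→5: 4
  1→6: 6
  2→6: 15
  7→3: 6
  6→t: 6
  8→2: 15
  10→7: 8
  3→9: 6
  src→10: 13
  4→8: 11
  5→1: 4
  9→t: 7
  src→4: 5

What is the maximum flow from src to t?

Augment src→10→7→3→9→t: bottleneck 6. Total 6.
Augment src→4→8→2→6→t: bottleneck 5. Total 11.
No augmenting path remains in the residual graph.

11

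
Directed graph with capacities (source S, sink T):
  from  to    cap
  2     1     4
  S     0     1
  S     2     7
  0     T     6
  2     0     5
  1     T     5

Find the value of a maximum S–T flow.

Augment S→0→T: bottleneck 1. Total 1.
Augment S→2→1→T: bottleneck 4. Total 5.
Augment S→2→0→T: bottleneck 3. Total 8.
No augmenting path remains in the residual graph.

8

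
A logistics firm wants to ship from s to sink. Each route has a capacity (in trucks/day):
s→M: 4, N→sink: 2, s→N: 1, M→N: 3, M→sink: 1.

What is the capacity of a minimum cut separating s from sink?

3

Max flow = 3 (via 3 augmenting paths).
In the residual at optimum, the set reachable from s is {M, N, s}.
Cut edges: M→sink (cap 1), N→sink (cap 2). Sum = 3.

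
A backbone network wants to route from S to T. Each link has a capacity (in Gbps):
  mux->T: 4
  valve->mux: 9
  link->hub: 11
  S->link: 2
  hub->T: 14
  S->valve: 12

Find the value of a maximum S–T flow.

6

Augment S->link->hub->T: bottleneck 2. Total 2.
Augment S->valve->mux->T: bottleneck 4. Total 6.
No augmenting path remains in the residual graph.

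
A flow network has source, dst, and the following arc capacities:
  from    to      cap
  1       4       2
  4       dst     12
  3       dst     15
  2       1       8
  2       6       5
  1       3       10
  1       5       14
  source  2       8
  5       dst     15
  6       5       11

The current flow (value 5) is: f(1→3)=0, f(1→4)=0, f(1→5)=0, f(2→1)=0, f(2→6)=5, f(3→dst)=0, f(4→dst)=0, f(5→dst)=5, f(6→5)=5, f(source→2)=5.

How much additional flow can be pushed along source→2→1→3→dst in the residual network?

3

Residual capacities along the path: source→2: 3, 2→1: 8, 1→3: 10, 3→dst: 15.
Minimum is 3.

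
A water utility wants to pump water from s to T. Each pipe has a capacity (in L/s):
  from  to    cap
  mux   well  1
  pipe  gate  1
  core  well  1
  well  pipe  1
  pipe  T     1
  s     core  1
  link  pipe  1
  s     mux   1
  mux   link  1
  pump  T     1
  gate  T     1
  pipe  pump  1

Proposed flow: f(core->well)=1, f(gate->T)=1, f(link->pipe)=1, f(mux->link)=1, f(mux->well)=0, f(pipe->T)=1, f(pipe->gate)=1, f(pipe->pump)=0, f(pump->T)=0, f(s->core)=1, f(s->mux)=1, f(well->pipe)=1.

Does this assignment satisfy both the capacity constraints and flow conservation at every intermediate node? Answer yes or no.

Every edge has 0 ≤ f(e) ≤ cap(e).
At each intermediate node, inflow equals outflow.

Yes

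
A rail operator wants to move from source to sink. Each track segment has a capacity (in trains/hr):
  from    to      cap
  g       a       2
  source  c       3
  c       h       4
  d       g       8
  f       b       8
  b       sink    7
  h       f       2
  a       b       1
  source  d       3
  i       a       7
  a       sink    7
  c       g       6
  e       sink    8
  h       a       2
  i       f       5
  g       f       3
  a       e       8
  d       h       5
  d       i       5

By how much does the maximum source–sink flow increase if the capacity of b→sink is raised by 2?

0

Original max flow = 6.
Edge b→sink does not cross the min cut (source side {source}), so extra capacity there cannot help.
New max flow = 6. Increase = 0.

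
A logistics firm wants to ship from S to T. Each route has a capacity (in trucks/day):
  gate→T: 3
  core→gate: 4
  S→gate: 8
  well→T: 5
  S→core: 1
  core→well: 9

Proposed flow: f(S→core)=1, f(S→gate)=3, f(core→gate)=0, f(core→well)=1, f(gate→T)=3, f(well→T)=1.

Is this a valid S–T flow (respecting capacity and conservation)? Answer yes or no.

Every edge has 0 ≤ f(e) ≤ cap(e).
At each intermediate node, inflow equals outflow.

Yes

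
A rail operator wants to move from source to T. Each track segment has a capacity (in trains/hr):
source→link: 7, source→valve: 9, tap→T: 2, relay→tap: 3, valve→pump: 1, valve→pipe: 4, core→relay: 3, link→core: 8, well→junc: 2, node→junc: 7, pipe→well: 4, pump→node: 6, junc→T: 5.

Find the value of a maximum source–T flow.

Augment source→link→core→relay→tap→T: bottleneck 2. Total 2.
Augment source→valve→pump→node→junc→T: bottleneck 1. Total 3.
Augment source→valve→pipe→well→junc→T: bottleneck 2. Total 5.
No augmenting path remains in the residual graph.

5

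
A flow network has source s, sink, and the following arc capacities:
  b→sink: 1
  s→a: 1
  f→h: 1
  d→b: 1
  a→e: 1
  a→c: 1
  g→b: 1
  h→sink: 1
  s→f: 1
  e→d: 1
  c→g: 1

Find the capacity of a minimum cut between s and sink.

Max flow = 2 (via 2 augmenting paths).
In the residual at optimum, the set reachable from s is {s}.
Cut edges: s→a (cap 1), s→f (cap 1). Sum = 2.

2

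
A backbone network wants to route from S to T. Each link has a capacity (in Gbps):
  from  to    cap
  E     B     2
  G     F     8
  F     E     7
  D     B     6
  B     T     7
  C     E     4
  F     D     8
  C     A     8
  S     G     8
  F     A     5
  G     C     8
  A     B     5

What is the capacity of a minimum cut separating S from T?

Max flow = 7 (via 2 augmenting paths).
In the residual at optimum, the set reachable from S is {A, B, C, D, E, F, G, S}.
Cut edges: B→T (cap 7). Sum = 7.

7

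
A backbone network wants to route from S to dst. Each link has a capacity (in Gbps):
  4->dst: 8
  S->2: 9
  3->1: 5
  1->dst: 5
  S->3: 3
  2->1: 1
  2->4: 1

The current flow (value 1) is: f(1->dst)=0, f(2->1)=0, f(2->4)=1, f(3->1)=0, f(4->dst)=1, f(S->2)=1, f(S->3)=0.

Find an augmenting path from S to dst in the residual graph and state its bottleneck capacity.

Residual along S->2->1->dst: S->2: 8, 2->1: 1, 1->dst: 5.
Bottleneck = min = 1.

S->2->1->dst, bottleneck 1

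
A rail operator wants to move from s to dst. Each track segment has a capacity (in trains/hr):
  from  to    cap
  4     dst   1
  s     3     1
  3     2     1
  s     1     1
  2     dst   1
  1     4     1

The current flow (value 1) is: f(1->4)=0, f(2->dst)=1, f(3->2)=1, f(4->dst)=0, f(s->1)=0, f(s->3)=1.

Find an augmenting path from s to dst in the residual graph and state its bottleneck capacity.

s->1->4->dst, bottleneck 1

Residual along s->1->4->dst: s->1: 1, 1->4: 1, 4->dst: 1.
Bottleneck = min = 1.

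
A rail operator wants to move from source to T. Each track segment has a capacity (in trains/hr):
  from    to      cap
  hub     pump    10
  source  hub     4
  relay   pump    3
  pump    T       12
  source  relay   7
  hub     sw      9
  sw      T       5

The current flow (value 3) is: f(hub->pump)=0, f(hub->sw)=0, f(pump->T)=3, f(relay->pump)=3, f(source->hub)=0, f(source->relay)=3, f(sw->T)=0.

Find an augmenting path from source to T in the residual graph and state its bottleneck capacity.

Residual along source->hub->pump->T: source->hub: 4, hub->pump: 10, pump->T: 9.
Bottleneck = min = 4.

source->hub->pump->T, bottleneck 4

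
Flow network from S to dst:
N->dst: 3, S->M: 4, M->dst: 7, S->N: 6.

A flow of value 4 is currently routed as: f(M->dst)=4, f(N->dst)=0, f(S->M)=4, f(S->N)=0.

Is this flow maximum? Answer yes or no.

Residual path S->N->dst has bottleneck 3 > 0.
Pushing 3 along it raises the flow to 7, so the given flow is not maximum.

No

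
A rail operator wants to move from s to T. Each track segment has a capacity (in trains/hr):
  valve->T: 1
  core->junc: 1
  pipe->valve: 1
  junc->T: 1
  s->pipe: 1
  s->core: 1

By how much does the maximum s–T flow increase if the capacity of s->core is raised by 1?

0

Original max flow = 2.
Even with extra capacity on s->core, another cut of capacity 2 remains binding.
New max flow = 2. Increase = 0.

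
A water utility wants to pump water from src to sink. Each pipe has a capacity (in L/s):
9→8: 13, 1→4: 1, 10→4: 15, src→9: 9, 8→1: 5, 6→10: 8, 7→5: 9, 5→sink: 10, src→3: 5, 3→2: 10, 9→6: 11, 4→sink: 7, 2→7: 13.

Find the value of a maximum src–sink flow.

12

Augment src→9→8→1→4→sink: bottleneck 1. Total 1.
Augment src→9→6→10→4→sink: bottleneck 6. Total 7.
Augment src→3→2→7→5→sink: bottleneck 5. Total 12.
No augmenting path remains in the residual graph.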